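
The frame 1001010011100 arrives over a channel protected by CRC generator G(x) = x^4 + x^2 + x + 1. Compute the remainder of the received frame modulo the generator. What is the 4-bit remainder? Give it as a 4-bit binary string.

0000

Modulo-2 division of 1001010011100 by 10111:
  pos 0: 10010 XOR 10111 = 00101
  pos 2: 10110 XOR 10111 = 00001
  pos 6: 10111 XOR 10111 = 00000
Remainder = 0000 (zero — the frame passes the CRC check).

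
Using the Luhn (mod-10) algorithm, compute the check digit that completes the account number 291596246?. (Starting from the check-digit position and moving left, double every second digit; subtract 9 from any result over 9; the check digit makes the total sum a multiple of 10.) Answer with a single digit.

4

Partial digits right→left: 6 4 2 6 9 5 1 9 2
Double every second digit counting from the check-digit position (so the 1st, 3rd, 5th, ... of the partial from the right).
  doubled (with −9 where >9): 3 4 9 2 4 → sum 22
  kept as-is: 4 6 5 9 → sum 24
Total = 22 + 24 = 46.
Check digit = (10 − (46 mod 10)) mod 10 = 4.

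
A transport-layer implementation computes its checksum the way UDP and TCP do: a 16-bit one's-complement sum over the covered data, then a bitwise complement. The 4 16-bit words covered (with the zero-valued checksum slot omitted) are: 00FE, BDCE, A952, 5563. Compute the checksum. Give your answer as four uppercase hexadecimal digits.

427D

One's-complement addition (fold any carry out of bit 15 back into bit 0):
  0x00FE + 0xBDCE = 0x0BECC
  0xBECC + 0xA952 = 0x1681E → wrap carry → 0x681F
  0x681F + 0x5563 = 0x0BD82
One's-complement sum = 0xBD82.
Checksum = ~0xBD82 & 0xFFFF = 0x427D.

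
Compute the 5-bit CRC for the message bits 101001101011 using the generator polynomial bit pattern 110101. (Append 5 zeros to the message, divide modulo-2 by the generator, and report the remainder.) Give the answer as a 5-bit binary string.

01101

Append 5 zeros: 10100110101100000. Divide by 110101 (XOR where the leading bit is 1):
  pos 0: 101001 XOR 110101 = 011100
  pos 1: 111001 XOR 110101 = 001100
  pos 3: 110001 XOR 110101 = 000100
  pos 6: 100011 XOR 110101 = 010110
  pos 7: 101100 XOR 110101 = 011001
  pos 8: 110010 XOR 110101 = 000111
  pos 11: 111000 XOR 110101 = 001101
Remainder (last 5 bits) = 01101. This is the CRC / FCS.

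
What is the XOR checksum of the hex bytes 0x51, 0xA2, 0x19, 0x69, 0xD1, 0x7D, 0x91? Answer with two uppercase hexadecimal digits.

XOR the bytes together:
  start with 0x51
  0x51 ⊕ 0xA2 = 0xF3
  0xF3 ⊕ 0x19 = 0xEA
  0xEA ⊕ 0x69 = 0x83
  0x83 ⊕ 0xD1 = 0x52
  0x52 ⊕ 0x7D = 0x2F
  0x2F ⊕ 0x91 = 0xBE

BE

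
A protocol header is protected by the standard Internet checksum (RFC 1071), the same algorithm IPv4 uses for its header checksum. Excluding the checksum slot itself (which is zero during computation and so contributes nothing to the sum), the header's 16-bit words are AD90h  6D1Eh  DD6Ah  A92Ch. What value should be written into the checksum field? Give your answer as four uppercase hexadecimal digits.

5EB9

One's-complement addition (fold any carry out of bit 15 back into bit 0):
  0xAD90 + 0x6D1E = 0x11AAE → wrap carry → 0x1AAF
  0x1AAF + 0xDD6A = 0x0F819
  0xF819 + 0xA92C = 0x1A145 → wrap carry → 0xA146
One's-complement sum = 0xA146.
Checksum = ~0xA146 & 0xFFFF = 0x5EB9.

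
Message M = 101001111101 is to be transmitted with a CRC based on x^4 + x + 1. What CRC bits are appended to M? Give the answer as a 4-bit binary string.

0000

Append 4 zeros: 1010011111010000. Divide by 10011 (XOR where the leading bit is 1):
  pos 0: 10100 XOR 10011 = 00111
  pos 2: 11111 XOR 10011 = 01100
  pos 3: 11001 XOR 10011 = 01010
  pos 4: 10101 XOR 10011 = 00110
  pos 6: 11010 XOR 10011 = 01001
  pos 7: 10011 XOR 10011 = 00000
Remainder (last 4 bits) = 0000. This is the CRC / FCS.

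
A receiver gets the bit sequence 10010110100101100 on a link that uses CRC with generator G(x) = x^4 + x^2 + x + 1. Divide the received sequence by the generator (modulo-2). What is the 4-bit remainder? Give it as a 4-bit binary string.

Modulo-2 division of 10010110100101100 by 10111:
  pos 0: 10010 XOR 10111 = 00101
  pos 2: 10111 XOR 10111 = 00000
  pos 8: 10010 XOR 10111 = 00101
  pos 10: 10111 XOR 10111 = 00000
Remainder = 0000 (zero — the frame passes the CRC check).

0000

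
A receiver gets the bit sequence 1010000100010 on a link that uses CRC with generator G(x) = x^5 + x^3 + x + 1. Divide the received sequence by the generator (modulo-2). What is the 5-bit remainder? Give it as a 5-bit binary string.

Modulo-2 division of 1010000100010 by 101011:
  pos 0: 101000 XOR 101011 = 000011
  pos 4: 110100 XOR 101011 = 011111
  pos 5: 111110 XOR 101011 = 010101
  pos 6: 101011 XOR 101011 = 000000
Remainder = 00000 (zero — the frame passes the CRC check).

00000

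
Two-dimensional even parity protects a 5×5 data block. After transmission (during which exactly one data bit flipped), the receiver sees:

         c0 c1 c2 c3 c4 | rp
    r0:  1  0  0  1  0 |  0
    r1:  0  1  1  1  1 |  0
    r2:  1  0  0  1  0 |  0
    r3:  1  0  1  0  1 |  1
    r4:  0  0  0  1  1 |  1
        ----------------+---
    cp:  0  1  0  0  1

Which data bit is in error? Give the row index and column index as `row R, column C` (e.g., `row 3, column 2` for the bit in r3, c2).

row 4, column 0

Recompute each row's even parity and compare to rp:
  r0: data parity 0, sent rp 0 → ok
  r1: data parity 0, sent rp 0 → ok
  r2: data parity 0, sent rp 0 → ok
  r3: data parity 1, sent rp 1 → ok
  r4: data parity 0, sent rp 1 → mismatch
Recompute each column's even parity and compare to cp:
  c0: data parity 1, sent cp 0 → mismatch
  c1: data parity 1, sent cp 1 → ok
  c2: data parity 0, sent cp 0 → ok
  c3: data parity 0, sent cp 0 → ok
  c4: data parity 1, sent cp 1 → ok
Exactly one row (r4) and one column (c0) fail → the flipped bit is at their intersection.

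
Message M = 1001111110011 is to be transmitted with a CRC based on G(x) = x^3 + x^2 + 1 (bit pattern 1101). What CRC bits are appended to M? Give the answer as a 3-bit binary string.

Append 3 zeros: 1001111110011000. Divide by 1101 (XOR where the leading bit is 1):
  pos 0: 1001 XOR 1101 = 0100
  pos 1: 1001 XOR 1101 = 0100
  pos 2: 1001 XOR 1101 = 0100
  pos 3: 1001 XOR 1101 = 0100
  pos 4: 1001 XOR 1101 = 0100
  pos 5: 1001 XOR 1101 = 0100
  pos 6: 1000 XOR 1101 = 0101
  pos 7: 1010 XOR 1101 = 0111
  pos 8: 1111 XOR 1101 = 0010
  pos 10: 1010 XOR 1101 = 0111
  pos 11: 1110 XOR 1101 = 0011
Remainder (last 3 bits) = 110. This is the CRC / FCS.

110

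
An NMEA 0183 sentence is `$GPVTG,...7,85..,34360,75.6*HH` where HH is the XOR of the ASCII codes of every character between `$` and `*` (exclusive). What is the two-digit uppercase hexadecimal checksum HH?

6E

XOR the ASCII codes of the payload characters:
  'G' = 0x47 → acc = 0x47
  'P' = 0x50 → acc = 0x17
  'V' = 0x56 → acc = 0x41
  'T' = 0x54 → acc = 0x15
  'G' = 0x47 → acc = 0x52
  ',' = 0x2C → acc = 0x7E
  '.' = 0x2E → acc = 0x50
  '.' = 0x2E → acc = 0x7E
  '.' = 0x2E → acc = 0x50
  '7' = 0x37 → acc = 0x67
  ',' = 0x2C → acc = 0x4B
  '8' = 0x38 → acc = 0x73
  '5' = 0x35 → acc = 0x46
  '.' = 0x2E → acc = 0x68
  '.' = 0x2E → acc = 0x46
  ',' = 0x2C → acc = 0x6A
  '3' = 0x33 → acc = 0x59
  '4' = 0x34 → acc = 0x6D
  '3' = 0x33 → acc = 0x5E
  '6' = 0x36 → acc = 0x68
  '0' = 0x30 → acc = 0x58
  ',' = 0x2C → acc = 0x74
  '7' = 0x37 → acc = 0x43
  '5' = 0x35 → acc = 0x76
  '.' = 0x2E → acc = 0x58
  '6' = 0x36 → acc = 0x6E
Checksum = 0x6E.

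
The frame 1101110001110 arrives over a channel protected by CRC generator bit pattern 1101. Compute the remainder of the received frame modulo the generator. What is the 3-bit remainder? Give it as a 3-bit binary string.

Modulo-2 division of 1101110001110 by 1101:
  pos 0: 1101 XOR 1101 = 0000
  pos 4: 1100 XOR 1101 = 0001
  pos 7: 1011 XOR 1101 = 0110
  pos 8: 1101 XOR 1101 = 0000
Remainder = 000 (zero — the frame passes the CRC check).

000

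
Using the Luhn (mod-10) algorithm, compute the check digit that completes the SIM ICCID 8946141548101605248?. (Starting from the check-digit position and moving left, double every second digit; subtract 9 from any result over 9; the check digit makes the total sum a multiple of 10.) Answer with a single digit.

1

Partial digits right→left: 8 4 2 5 0 6 1 0 1 8 4 5 1 4 1 6 4 9 8
Double every second digit counting from the check-digit position (so the 1st, 3rd, 5th, ... of the partial from the right).
  doubled (with −9 where >9): 7 4 0 2 2 8 2 2 8 7 → sum 42
  kept as-is: 4 5 6 0 8 5 4 6 9 → sum 47
Total = 42 + 47 = 89.
Check digit = (10 − (89 mod 10)) mod 10 = 1.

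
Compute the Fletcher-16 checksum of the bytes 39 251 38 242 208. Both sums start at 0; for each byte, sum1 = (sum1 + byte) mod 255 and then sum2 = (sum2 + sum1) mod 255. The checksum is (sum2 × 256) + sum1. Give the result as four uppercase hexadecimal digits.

Running sums (mod 255):
  after byte 0 (39): sum1=39, sum2=39
  after byte 1 (251): sum1=35, sum2=74
  after byte 2 (38): sum1=73, sum2=147
  after byte 3 (242): sum1=60, sum2=207
  after byte 4 (208): sum1=13, sum2=220
Checksum = sum2·256 + sum1 = 220·256 + 13 = 56333 = 0xDC0D.

DC0D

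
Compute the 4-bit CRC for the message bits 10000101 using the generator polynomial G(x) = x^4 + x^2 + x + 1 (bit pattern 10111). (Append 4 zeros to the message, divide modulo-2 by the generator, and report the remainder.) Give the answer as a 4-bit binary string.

Append 4 zeros: 100001010000. Divide by 10111 (XOR where the leading bit is 1):
  pos 0: 10000 XOR 10111 = 00111
  pos 2: 11110 XOR 10111 = 01001
  pos 3: 10011 XOR 10111 = 00100
  pos 5: 10000 XOR 10111 = 00111
  pos 7: 11100 XOR 10111 = 01011
Remainder (last 4 bits) = 1011. This is the CRC / FCS.

1011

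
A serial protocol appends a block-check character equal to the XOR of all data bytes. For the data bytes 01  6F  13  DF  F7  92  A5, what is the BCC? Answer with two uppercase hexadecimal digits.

XOR the bytes together:
  start with 0x01
  0x01 ⊕ 0x6F = 0x6E
  0x6E ⊕ 0x13 = 0x7D
  0x7D ⊕ 0xDF = 0xA2
  0xA2 ⊕ 0xF7 = 0x55
  0x55 ⊕ 0x92 = 0xC7
  0xC7 ⊕ 0xA5 = 0x62

62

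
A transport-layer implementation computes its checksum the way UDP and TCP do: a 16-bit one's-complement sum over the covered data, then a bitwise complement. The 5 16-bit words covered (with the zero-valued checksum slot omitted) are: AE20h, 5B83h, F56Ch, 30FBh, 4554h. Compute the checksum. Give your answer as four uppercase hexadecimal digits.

One's-complement addition (fold any carry out of bit 15 back into bit 0):
  0xAE20 + 0x5B83 = 0x109A3 → wrap carry → 0x09A4
  0x09A4 + 0xF56C = 0x0FF10
  0xFF10 + 0x30FB = 0x1300B → wrap carry → 0x300C
  0x300C + 0x4554 = 0x07560
One's-complement sum = 0x7560.
Checksum = ~0x7560 & 0xFFFF = 0x8A9F.

8A9F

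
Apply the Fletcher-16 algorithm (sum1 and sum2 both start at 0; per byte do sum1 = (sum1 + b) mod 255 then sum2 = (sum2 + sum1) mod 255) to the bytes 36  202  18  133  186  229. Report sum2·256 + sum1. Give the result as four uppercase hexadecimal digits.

Running sums (mod 255):
  after byte 0 (36): sum1=36, sum2=36
  after byte 1 (202): sum1=238, sum2=19
  after byte 2 (18): sum1=1, sum2=20
  after byte 3 (133): sum1=134, sum2=154
  after byte 4 (186): sum1=65, sum2=219
  after byte 5 (229): sum1=39, sum2=3
Checksum = sum2·256 + sum1 = 3·256 + 39 = 807 = 0x0327.

0327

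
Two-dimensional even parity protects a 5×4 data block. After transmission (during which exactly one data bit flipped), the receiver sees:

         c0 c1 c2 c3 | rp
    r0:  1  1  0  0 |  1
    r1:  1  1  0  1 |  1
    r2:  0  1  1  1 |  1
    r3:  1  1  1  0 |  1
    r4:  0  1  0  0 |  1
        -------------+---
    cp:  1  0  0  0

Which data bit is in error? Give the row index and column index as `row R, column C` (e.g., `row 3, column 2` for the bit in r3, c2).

Recompute each row's even parity and compare to rp:
  r0: data parity 0, sent rp 1 → mismatch
  r1: data parity 1, sent rp 1 → ok
  r2: data parity 1, sent rp 1 → ok
  r3: data parity 1, sent rp 1 → ok
  r4: data parity 1, sent rp 1 → ok
Recompute each column's even parity and compare to cp:
  c0: data parity 1, sent cp 1 → ok
  c1: data parity 1, sent cp 0 → mismatch
  c2: data parity 0, sent cp 0 → ok
  c3: data parity 0, sent cp 0 → ok
Exactly one row (r0) and one column (c1) fail → the flipped bit is at their intersection.

row 0, column 1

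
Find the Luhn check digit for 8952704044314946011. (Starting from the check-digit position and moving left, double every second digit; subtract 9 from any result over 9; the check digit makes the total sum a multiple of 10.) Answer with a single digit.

Partial digits right→left: 1 1 0 6 4 9 4 1 3 4 4 0 4 0 7 2 5 9 8
Double every second digit counting from the check-digit position (so the 1st, 3rd, 5th, ... of the partial from the right).
  doubled (with −9 where >9): 2 0 8 8 6 8 8 5 1 7 → sum 53
  kept as-is: 1 6 9 1 4 0 0 2 9 → sum 32
Total = 53 + 32 = 85.
Check digit = (10 − (85 mod 10)) mod 10 = 5.

5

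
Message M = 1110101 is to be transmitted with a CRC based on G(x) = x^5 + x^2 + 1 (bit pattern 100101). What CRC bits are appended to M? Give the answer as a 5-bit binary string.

11101

Append 5 zeros: 111010100000. Divide by 100101 (XOR where the leading bit is 1):
  pos 0: 111010 XOR 100101 = 011111
  pos 1: 111111 XOR 100101 = 011010
  pos 2: 110100 XOR 100101 = 010001
  pos 3: 100010 XOR 100101 = 000111
  pos 6: 111000 XOR 100101 = 011101
Remainder (last 5 bits) = 11101. This is the CRC / FCS.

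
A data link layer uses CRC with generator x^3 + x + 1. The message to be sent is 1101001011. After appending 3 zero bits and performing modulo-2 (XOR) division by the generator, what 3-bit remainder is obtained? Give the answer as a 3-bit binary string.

101

Append 3 zeros: 1101001011000. Divide by 1011 (XOR where the leading bit is 1):
  pos 0: 1101 XOR 1011 = 0110
  pos 1: 1100 XOR 1011 = 0111
  pos 2: 1110 XOR 1011 = 0101
  pos 3: 1011 XOR 1011 = 0000
  pos 8: 1100 XOR 1011 = 0111
  pos 9: 1110 XOR 1011 = 0101
Remainder (last 3 bits) = 101. This is the CRC / FCS.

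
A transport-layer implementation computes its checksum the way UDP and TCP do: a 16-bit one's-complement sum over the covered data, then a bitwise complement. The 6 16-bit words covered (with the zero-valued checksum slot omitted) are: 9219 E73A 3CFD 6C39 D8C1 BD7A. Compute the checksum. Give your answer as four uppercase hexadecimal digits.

4738

One's-complement addition (fold any carry out of bit 15 back into bit 0):
  0x9219 + 0xE73A = 0x17953 → wrap carry → 0x7954
  0x7954 + 0x3CFD = 0x0B651
  0xB651 + 0x6C39 = 0x1228A → wrap carry → 0x228B
  0x228B + 0xD8C1 = 0x0FB4C
  0xFB4C + 0xBD7A = 0x1B8C6 → wrap carry → 0xB8C7
One's-complement sum = 0xB8C7.
Checksum = ~0xB8C7 & 0xFFFF = 0x4738.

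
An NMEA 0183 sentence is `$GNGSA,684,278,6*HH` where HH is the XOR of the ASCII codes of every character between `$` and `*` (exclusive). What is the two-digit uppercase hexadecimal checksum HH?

XOR the ASCII codes of the payload characters:
  'G' = 0x47 → acc = 0x47
  'N' = 0x4E → acc = 0x09
  'G' = 0x47 → acc = 0x4E
  'S' = 0x53 → acc = 0x1D
  'A' = 0x41 → acc = 0x5C
  ',' = 0x2C → acc = 0x70
  '6' = 0x36 → acc = 0x46
  '8' = 0x38 → acc = 0x7E
  '4' = 0x34 → acc = 0x4A
  ',' = 0x2C → acc = 0x66
  '2' = 0x32 → acc = 0x54
  '7' = 0x37 → acc = 0x63
  '8' = 0x38 → acc = 0x5B
  ',' = 0x2C → acc = 0x77
  '6' = 0x36 → acc = 0x41
Checksum = 0x41.

41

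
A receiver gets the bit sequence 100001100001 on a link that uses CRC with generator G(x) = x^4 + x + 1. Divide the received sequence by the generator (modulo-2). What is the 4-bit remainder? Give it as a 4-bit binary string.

0101

Modulo-2 division of 100001100001 by 10011:
  pos 0: 10000 XOR 10011 = 00011
  pos 3: 11110 XOR 10011 = 01101
  pos 4: 11010 XOR 10011 = 01001
  pos 5: 10010 XOR 10011 = 00001
Remainder = 0101 (nonzero — an error is detected).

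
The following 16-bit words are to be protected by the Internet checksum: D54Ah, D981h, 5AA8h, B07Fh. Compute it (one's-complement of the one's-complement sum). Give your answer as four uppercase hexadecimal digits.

One's-complement addition (fold any carry out of bit 15 back into bit 0):
  0xD54A + 0xD981 = 0x1AECB → wrap carry → 0xAECC
  0xAECC + 0x5AA8 = 0x10974 → wrap carry → 0x0975
  0x0975 + 0xB07F = 0x0B9F4
One's-complement sum = 0xB9F4.
Checksum = ~0xB9F4 & 0xFFFF = 0x460B.

460B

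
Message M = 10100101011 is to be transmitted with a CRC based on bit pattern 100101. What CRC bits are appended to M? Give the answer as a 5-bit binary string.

10000

Append 5 zeros: 1010010101100000. Divide by 100101 (XOR where the leading bit is 1):
  pos 0: 101001 XOR 100101 = 001100
  pos 2: 110001 XOR 100101 = 010100
  pos 3: 101000 XOR 100101 = 001101
  pos 5: 110111 XOR 100101 = 010010
  pos 6: 100100 XOR 100101 = 000001
Remainder (last 5 bits) = 10000. This is the CRC / FCS.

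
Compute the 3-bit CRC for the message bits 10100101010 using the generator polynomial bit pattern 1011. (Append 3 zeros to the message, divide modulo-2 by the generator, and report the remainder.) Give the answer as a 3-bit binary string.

010

Append 3 zeros: 10100101010000. Divide by 1011 (XOR where the leading bit is 1):
  pos 0: 1010 XOR 1011 = 0001
  pos 3: 1010 XOR 1011 = 0001
  pos 6: 1101 XOR 1011 = 0110
  pos 7: 1100 XOR 1011 = 0111
  pos 8: 1110 XOR 1011 = 0101
  pos 9: 1010 XOR 1011 = 0001
Remainder (last 3 bits) = 010. This is the CRC / FCS.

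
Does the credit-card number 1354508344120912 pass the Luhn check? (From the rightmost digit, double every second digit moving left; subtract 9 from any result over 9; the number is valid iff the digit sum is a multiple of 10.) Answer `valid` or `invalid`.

From the right, keep odd positions and double even positions (subtract 9 from any doubled value over 9):
  doubled (positions 2,4,...): 2 0 2 8 7 1 1 2 → sum 23
  kept (positions 1,3,...): 2 9 2 4 3 0 4 3 → sum 27
Total = 50.
50 mod 10 = 0, so the number is valid.

valid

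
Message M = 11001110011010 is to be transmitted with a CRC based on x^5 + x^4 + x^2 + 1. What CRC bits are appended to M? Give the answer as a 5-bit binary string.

Append 5 zeros: 1100111001101000000. Divide by 110101 (XOR where the leading bit is 1):
  pos 0: 110011 XOR 110101 = 000110
  pos 3: 110100 XOR 110101 = 000001
  pos 8: 111010 XOR 110101 = 001111
  pos 10: 111100 XOR 110101 = 001001
  pos 12: 100100 XOR 110101 = 010001
  pos 13: 100010 XOR 110101 = 010111
Remainder (last 5 bits) = 10111. This is the CRC / FCS.

10111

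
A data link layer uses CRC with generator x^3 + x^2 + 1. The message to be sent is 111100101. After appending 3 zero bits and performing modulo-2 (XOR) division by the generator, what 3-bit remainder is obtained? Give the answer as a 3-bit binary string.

010

Append 3 zeros: 111100101000. Divide by 1101 (XOR where the leading bit is 1):
  pos 0: 1111 XOR 1101 = 0010
  pos 2: 1000 XOR 1101 = 0101
  pos 3: 1011 XOR 1101 = 0110
  pos 4: 1100 XOR 1101 = 0001
  pos 7: 1100 XOR 1101 = 0001
Remainder (last 3 bits) = 010. This is the CRC / FCS.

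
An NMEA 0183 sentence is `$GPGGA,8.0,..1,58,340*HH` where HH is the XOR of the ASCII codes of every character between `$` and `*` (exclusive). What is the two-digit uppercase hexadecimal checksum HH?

7B

XOR the ASCII codes of the payload characters:
  'G' = 0x47 → acc = 0x47
  'P' = 0x50 → acc = 0x17
  'G' = 0x47 → acc = 0x50
  'G' = 0x47 → acc = 0x17
  'A' = 0x41 → acc = 0x56
  ',' = 0x2C → acc = 0x7A
  '8' = 0x38 → acc = 0x42
  '.' = 0x2E → acc = 0x6C
  '0' = 0x30 → acc = 0x5C
  ',' = 0x2C → acc = 0x70
  '.' = 0x2E → acc = 0x5E
  '.' = 0x2E → acc = 0x70
  '1' = 0x31 → acc = 0x41
  ',' = 0x2C → acc = 0x6D
  '5' = 0x35 → acc = 0x58
  '8' = 0x38 → acc = 0x60
  ',' = 0x2C → acc = 0x4C
  '3' = 0x33 → acc = 0x7F
  '4' = 0x34 → acc = 0x4B
  '0' = 0x30 → acc = 0x7B
Checksum = 0x7B.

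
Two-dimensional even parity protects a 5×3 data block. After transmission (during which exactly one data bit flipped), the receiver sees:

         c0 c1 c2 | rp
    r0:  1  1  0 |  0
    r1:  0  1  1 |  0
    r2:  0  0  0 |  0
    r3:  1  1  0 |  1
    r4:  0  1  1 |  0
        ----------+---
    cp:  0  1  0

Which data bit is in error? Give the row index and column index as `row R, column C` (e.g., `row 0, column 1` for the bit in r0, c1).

Recompute each row's even parity and compare to rp:
  r0: data parity 0, sent rp 0 → ok
  r1: data parity 0, sent rp 0 → ok
  r2: data parity 0, sent rp 0 → ok
  r3: data parity 0, sent rp 1 → mismatch
  r4: data parity 0, sent rp 0 → ok
Recompute each column's even parity and compare to cp:
  c0: data parity 0, sent cp 0 → ok
  c1: data parity 0, sent cp 1 → mismatch
  c2: data parity 0, sent cp 0 → ok
Exactly one row (r3) and one column (c1) fail → the flipped bit is at their intersection.

row 3, column 1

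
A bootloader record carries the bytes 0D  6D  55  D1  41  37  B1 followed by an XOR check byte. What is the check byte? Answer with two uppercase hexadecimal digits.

XOR the bytes together:
  start with 0x0D
  0x0D ⊕ 0x6D = 0x60
  0x60 ⊕ 0x55 = 0x35
  0x35 ⊕ 0xD1 = 0xE4
  0xE4 ⊕ 0x41 = 0xA5
  0xA5 ⊕ 0x37 = 0x92
  0x92 ⊕ 0xB1 = 0x23

23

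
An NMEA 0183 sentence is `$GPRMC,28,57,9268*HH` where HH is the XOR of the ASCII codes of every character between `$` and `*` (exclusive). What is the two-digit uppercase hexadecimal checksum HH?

XOR the ASCII codes of the payload characters:
  'G' = 0x47 → acc = 0x47
  'P' = 0x50 → acc = 0x17
  'R' = 0x52 → acc = 0x45
  'M' = 0x4D → acc = 0x08
  'C' = 0x43 → acc = 0x4B
  ',' = 0x2C → acc = 0x67
  '2' = 0x32 → acc = 0x55
  '8' = 0x38 → acc = 0x6D
  ',' = 0x2C → acc = 0x41
  '5' = 0x35 → acc = 0x74
  '7' = 0x37 → acc = 0x43
  ',' = 0x2C → acc = 0x6F
  '9' = 0x39 → acc = 0x56
  '2' = 0x32 → acc = 0x64
  '6' = 0x36 → acc = 0x52
  '8' = 0x38 → acc = 0x6A
Checksum = 0x6A.

6A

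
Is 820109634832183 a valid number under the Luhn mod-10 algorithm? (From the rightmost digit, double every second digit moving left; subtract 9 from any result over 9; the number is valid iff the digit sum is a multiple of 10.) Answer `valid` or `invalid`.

From the right, keep odd positions and double even positions (subtract 9 from any doubled value over 9):
  doubled (positions 2,4,...): 7 4 7 6 9 2 4 → sum 39
  kept (positions 1,3,...): 3 1 3 4 6 0 0 8 → sum 25
Total = 64.
64 mod 10 = 4, so the number is invalid.

invalid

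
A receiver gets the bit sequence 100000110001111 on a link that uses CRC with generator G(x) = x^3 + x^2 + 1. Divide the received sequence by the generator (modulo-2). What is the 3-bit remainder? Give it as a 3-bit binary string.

Modulo-2 division of 100000110001111 by 1101:
  pos 0: 1000 XOR 1101 = 0101
  pos 1: 1010 XOR 1101 = 0111
  pos 2: 1110 XOR 1101 = 0011
  pos 4: 1111 XOR 1101 = 0010
  pos 6: 1000 XOR 1101 = 0101
  pos 7: 1010 XOR 1101 = 0111
  pos 8: 1111 XOR 1101 = 0010
  pos 10: 1011 XOR 1101 = 0110
  pos 11: 1101 XOR 1101 = 0000
Remainder = 000 (zero — the frame passes the CRC check).

000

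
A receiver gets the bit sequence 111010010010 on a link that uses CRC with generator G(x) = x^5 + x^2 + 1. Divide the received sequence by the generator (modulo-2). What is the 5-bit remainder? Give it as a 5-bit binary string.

Modulo-2 division of 111010010010 by 100101:
  pos 0: 111010 XOR 100101 = 011111
  pos 1: 111110 XOR 100101 = 011011
  pos 2: 110111 XOR 100101 = 010010
  pos 3: 100100 XOR 100101 = 000001
Remainder = 01010 (nonzero — an error is detected).

01010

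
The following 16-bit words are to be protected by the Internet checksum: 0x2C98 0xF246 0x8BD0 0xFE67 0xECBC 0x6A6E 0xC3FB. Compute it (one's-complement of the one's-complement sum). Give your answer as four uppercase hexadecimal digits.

3BC1

One's-complement addition (fold any carry out of bit 15 back into bit 0):
  0x2C98 + 0xF246 = 0x11EDE → wrap carry → 0x1EDF
  0x1EDF + 0x8BD0 = 0x0AAAF
  0xAAAF + 0xFE67 = 0x1A916 → wrap carry → 0xA917
  0xA917 + 0xECBC = 0x195D3 → wrap carry → 0x95D4
  0x95D4 + 0x6A6E = 0x10042 → wrap carry → 0x0043
  0x0043 + 0xC3FB = 0x0C43E
One's-complement sum = 0xC43E.
Checksum = ~0xC43E & 0xFFFF = 0x3BC1.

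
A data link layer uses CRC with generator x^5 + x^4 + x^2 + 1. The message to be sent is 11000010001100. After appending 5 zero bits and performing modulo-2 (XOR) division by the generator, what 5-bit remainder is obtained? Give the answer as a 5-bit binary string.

Append 5 zeros: 1100001000110000000. Divide by 110101 (XOR where the leading bit is 1):
  pos 0: 110000 XOR 110101 = 000101
  pos 3: 101100 XOR 110101 = 011001
  pos 4: 110010 XOR 110101 = 000111
  pos 7: 111110 XOR 110101 = 001011
  pos 9: 101100 XOR 110101 = 011001
  pos 10: 110010 XOR 110101 = 000111
  pos 13: 111000 XOR 110101 = 001101
Remainder (last 5 bits) = 01101. This is the CRC / FCS.

01101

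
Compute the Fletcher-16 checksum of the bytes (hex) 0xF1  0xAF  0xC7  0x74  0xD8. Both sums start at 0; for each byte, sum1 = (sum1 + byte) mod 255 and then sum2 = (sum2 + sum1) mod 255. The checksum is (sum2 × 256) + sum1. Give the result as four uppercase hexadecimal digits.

Running sums (mod 255):
  after byte 0 (0xF1): sum1=241, sum2=241
  after byte 1 (0xAF): sum1=161, sum2=147
  after byte 2 (0xC7): sum1=105, sum2=252
  after byte 3 (0x74): sum1=221, sum2=218
  after byte 4 (0xD8): sum1=182, sum2=145
Checksum = sum2·256 + sum1 = 145·256 + 182 = 37302 = 0x91B6.

91B6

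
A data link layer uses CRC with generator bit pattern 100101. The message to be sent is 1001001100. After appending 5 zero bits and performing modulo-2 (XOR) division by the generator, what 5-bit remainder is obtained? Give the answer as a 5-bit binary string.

00011

Append 5 zeros: 100100110000000. Divide by 100101 (XOR where the leading bit is 1):
  pos 0: 100100 XOR 100101 = 000001
  pos 5: 111000 XOR 100101 = 011101
  pos 6: 111010 XOR 100101 = 011111
  pos 7: 111110 XOR 100101 = 011011
  pos 8: 110110 XOR 100101 = 010011
  pos 9: 100110 XOR 100101 = 000011
Remainder (last 5 bits) = 00011. This is the CRC / FCS.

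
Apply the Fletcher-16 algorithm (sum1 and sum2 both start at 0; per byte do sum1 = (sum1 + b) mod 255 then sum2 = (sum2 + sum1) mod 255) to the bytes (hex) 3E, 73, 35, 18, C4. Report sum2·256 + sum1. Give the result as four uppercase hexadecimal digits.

99C3

Running sums (mod 255):
  after byte 0 (3E): sum1=62, sum2=62
  after byte 1 (73): sum1=177, sum2=239
  after byte 2 (35): sum1=230, sum2=214
  after byte 3 (18): sum1=254, sum2=213
  after byte 4 (C4): sum1=195, sum2=153
Checksum = sum2·256 + sum1 = 153·256 + 195 = 39363 = 0x99C3.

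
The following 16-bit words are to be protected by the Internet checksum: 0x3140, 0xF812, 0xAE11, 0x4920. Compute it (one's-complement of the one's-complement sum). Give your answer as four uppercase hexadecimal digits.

DF7A

One's-complement addition (fold any carry out of bit 15 back into bit 0):
  0x3140 + 0xF812 = 0x12952 → wrap carry → 0x2953
  0x2953 + 0xAE11 = 0x0D764
  0xD764 + 0x4920 = 0x12084 → wrap carry → 0x2085
One's-complement sum = 0x2085.
Checksum = ~0x2085 & 0xFFFF = 0xDF7A.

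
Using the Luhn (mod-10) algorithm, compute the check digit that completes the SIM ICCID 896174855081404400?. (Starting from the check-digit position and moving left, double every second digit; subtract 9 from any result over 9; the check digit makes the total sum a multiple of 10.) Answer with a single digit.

Partial digits right→left: 0 0 4 4 0 4 1 8 0 5 5 8 4 7 1 6 9 8
Double every second digit counting from the check-digit position (so the 1st, 3rd, 5th, ... of the partial from the right).
  doubled (with −9 where >9): 0 8 0 2 0 1 8 2 9 → sum 30
  kept as-is: 0 4 4 8 5 8 7 6 8 → sum 50
Total = 30 + 50 = 80.
Check digit = (10 − (80 mod 10)) mod 10 = 0.

0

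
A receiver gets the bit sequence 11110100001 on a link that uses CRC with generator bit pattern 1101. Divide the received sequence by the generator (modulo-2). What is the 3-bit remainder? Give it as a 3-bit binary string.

000

Modulo-2 division of 11110100001 by 1101:
  pos 0: 1111 XOR 1101 = 0010
  pos 2: 1001 XOR 1101 = 0100
  pos 3: 1000 XOR 1101 = 0101
  pos 4: 1010 XOR 1101 = 0111
  pos 5: 1110 XOR 1101 = 0011
  pos 7: 1101 XOR 1101 = 0000
Remainder = 000 (zero — the frame passes the CRC check).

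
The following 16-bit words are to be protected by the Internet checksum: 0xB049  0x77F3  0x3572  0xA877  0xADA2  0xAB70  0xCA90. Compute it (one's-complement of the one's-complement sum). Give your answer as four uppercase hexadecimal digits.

One's-complement addition (fold any carry out of bit 15 back into bit 0):
  0xB049 + 0x77F3 = 0x1283C → wrap carry → 0x283D
  0x283D + 0x3572 = 0x05DAF
  0x5DAF + 0xA877 = 0x10626 → wrap carry → 0x0627
  0x0627 + 0xADA2 = 0x0B3C9
  0xB3C9 + 0xAB70 = 0x15F39 → wrap carry → 0x5F3A
  0x5F3A + 0xCA90 = 0x129CA → wrap carry → 0x29CB
One's-complement sum = 0x29CB.
Checksum = ~0x29CB & 0xFFFF = 0xD634.

D634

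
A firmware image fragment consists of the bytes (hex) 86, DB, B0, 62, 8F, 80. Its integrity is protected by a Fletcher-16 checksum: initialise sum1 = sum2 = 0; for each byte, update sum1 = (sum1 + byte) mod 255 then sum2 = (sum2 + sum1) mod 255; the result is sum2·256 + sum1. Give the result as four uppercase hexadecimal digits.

Running sums (mod 255):
  after byte 0 (86): sum1=134, sum2=134
  after byte 1 (DB): sum1=98, sum2=232
  after byte 2 (B0): sum1=19, sum2=251
  after byte 3 (62): sum1=117, sum2=113
  after byte 4 (8F): sum1=5, sum2=118
  after byte 5 (80): sum1=133, sum2=251
Checksum = sum2·256 + sum1 = 251·256 + 133 = 64389 = 0xFB85.

FB85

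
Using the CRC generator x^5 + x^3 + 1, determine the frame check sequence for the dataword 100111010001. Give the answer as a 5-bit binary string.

Append 5 zeros: 10011101000100000. Divide by 101001 (XOR where the leading bit is 1):
  pos 0: 100111 XOR 101001 = 001110
  pos 2: 111001 XOR 101001 = 010000
  pos 3: 100000 XOR 101001 = 001001
  pos 5: 100100 XOR 101001 = 001101
  pos 7: 110110 XOR 101001 = 011111
  pos 8: 111110 XOR 101001 = 010111
  pos 9: 101110 XOR 101001 = 000111
Remainder (last 5 bits) = 11100. This is the CRC / FCS.

11100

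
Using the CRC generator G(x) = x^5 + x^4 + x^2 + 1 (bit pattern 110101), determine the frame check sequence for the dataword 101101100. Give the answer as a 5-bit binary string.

11001

Append 5 zeros: 10110110000000. Divide by 110101 (XOR where the leading bit is 1):
  pos 0: 101101 XOR 110101 = 011000
  pos 1: 110001 XOR 110101 = 000100
  pos 4: 100000 XOR 110101 = 010101
  pos 5: 101010 XOR 110101 = 011111
  pos 6: 111110 XOR 110101 = 001011
  pos 8: 101100 XOR 110101 = 011001
Remainder (last 5 bits) = 11001. This is the CRC / FCS.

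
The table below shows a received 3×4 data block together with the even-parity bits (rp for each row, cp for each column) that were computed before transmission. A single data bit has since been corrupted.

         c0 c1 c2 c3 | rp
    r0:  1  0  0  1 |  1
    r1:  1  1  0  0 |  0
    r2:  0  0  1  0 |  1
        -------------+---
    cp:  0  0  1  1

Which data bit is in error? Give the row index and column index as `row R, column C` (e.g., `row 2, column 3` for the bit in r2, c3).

row 0, column 1

Recompute each row's even parity and compare to rp:
  r0: data parity 0, sent rp 1 → mismatch
  r1: data parity 0, sent rp 0 → ok
  r2: data parity 1, sent rp 1 → ok
Recompute each column's even parity and compare to cp:
  c0: data parity 0, sent cp 0 → ok
  c1: data parity 1, sent cp 0 → mismatch
  c2: data parity 1, sent cp 1 → ok
  c3: data parity 1, sent cp 1 → ok
Exactly one row (r0) and one column (c1) fail → the flipped bit is at their intersection.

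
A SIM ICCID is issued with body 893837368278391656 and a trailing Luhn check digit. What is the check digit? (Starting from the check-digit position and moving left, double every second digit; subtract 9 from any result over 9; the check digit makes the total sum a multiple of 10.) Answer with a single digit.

9

Partial digits right→left: 6 5 6 1 9 3 8 7 2 8 6 3 7 3 8 3 9 8
Double every second digit counting from the check-digit position (so the 1st, 3rd, 5th, ... of the partial from the right).
  doubled (with −9 where >9): 3 3 9 7 4 3 5 7 9 → sum 50
  kept as-is: 5 1 3 7 8 3 3 3 8 → sum 41
Total = 50 + 41 = 91.
Check digit = (10 − (91 mod 10)) mod 10 = 9.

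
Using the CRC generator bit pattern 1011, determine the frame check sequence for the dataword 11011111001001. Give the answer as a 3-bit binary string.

Append 3 zeros: 11011111001001000. Divide by 1011 (XOR where the leading bit is 1):
  pos 0: 1101 XOR 1011 = 0110
  pos 1: 1101 XOR 1011 = 0110
  pos 2: 1101 XOR 1011 = 0110
  pos 3: 1101 XOR 1011 = 0110
  pos 4: 1101 XOR 1011 = 0110
  pos 5: 1100 XOR 1011 = 0111
  pos 6: 1110 XOR 1011 = 0101
  pos 7: 1011 XOR 1011 = 0000
  pos 13: 1000 XOR 1011 = 0011
Remainder (last 3 bits) = 011. This is the CRC / FCS.

011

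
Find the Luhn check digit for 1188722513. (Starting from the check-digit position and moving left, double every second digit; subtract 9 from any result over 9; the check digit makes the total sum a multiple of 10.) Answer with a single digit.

Partial digits right→left: 3 1 5 2 2 7 8 8 1 1
Double every second digit counting from the check-digit position (so the 1st, 3rd, 5th, ... of the partial from the right).
  doubled (with −9 where >9): 6 1 4 7 2 → sum 20
  kept as-is: 1 2 7 8 1 → sum 19
Total = 20 + 19 = 39.
Check digit = (10 − (39 mod 10)) mod 10 = 1.

1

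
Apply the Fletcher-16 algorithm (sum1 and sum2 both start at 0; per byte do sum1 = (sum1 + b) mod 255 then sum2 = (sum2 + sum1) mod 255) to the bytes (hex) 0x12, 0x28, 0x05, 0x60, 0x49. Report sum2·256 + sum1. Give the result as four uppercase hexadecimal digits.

Running sums (mod 255):
  after byte 0 (0x12): sum1=18, sum2=18
  after byte 1 (0x28): sum1=58, sum2=76
  after byte 2 (0x05): sum1=63, sum2=139
  after byte 3 (0x60): sum1=159, sum2=43
  after byte 4 (0x49): sum1=232, sum2=20
Checksum = sum2·256 + sum1 = 20·256 + 232 = 5352 = 0x14E8.

14E8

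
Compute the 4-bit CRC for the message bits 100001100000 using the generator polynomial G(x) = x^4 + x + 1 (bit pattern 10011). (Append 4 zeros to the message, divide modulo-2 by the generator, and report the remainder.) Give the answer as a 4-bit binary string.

1100

Append 4 zeros: 1000011000000000. Divide by 10011 (XOR where the leading bit is 1):
  pos 0: 10000 XOR 10011 = 00011
  pos 3: 11110 XOR 10011 = 01101
  pos 4: 11010 XOR 10011 = 01001
  pos 5: 10010 XOR 10011 = 00001
  pos 9: 10000 XOR 10011 = 00011
Remainder (last 4 bits) = 1100. This is the CRC / FCS.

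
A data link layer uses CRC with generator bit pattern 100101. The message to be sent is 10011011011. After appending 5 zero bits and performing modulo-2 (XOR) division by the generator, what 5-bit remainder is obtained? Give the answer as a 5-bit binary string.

Append 5 zeros: 1001101101100000. Divide by 100101 (XOR where the leading bit is 1):
  pos 0: 100110 XOR 100101 = 000011
  pos 4: 111101 XOR 100101 = 011000
  pos 5: 110001 XOR 100101 = 010100
  pos 6: 101000 XOR 100101 = 001101
  pos 8: 110100 XOR 100101 = 010001
  pos 9: 100010 XOR 100101 = 000111
Remainder (last 5 bits) = 01110. This is the CRC / FCS.

01110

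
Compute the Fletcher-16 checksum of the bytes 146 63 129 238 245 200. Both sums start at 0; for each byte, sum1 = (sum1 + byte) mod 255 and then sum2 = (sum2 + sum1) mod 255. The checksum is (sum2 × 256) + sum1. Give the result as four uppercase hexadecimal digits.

Running sums (mod 255):
  after byte 0 (146): sum1=146, sum2=146
  after byte 1 (63): sum1=209, sum2=100
  after byte 2 (129): sum1=83, sum2=183
  after byte 3 (238): sum1=66, sum2=249
  after byte 4 (245): sum1=56, sum2=50
  after byte 5 (200): sum1=1, sum2=51
Checksum = sum2·256 + sum1 = 51·256 + 1 = 13057 = 0x3301.

3301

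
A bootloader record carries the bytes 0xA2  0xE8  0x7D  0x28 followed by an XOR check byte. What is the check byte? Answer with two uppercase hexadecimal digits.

XOR the bytes together:
  start with 0xA2
  0xA2 ⊕ 0xE8 = 0x4A
  0x4A ⊕ 0x7D = 0x37
  0x37 ⊕ 0x28 = 0x1F

1F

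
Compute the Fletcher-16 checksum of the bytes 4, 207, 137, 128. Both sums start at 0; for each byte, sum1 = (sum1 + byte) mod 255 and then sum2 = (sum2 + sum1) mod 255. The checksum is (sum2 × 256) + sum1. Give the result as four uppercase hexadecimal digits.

Running sums (mod 255):
  after byte 0 (4): sum1=4, sum2=4
  after byte 1 (207): sum1=211, sum2=215
  after byte 2 (137): sum1=93, sum2=53
  after byte 3 (128): sum1=221, sum2=19
Checksum = sum2·256 + sum1 = 19·256 + 221 = 5085 = 0x13DD.

13DD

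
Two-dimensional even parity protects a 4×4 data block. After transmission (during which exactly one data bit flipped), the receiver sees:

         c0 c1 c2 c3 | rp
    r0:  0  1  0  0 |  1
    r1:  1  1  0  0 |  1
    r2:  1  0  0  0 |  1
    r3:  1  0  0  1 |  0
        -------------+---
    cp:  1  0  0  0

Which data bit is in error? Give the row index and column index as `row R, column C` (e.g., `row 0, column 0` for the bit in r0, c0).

row 1, column 3

Recompute each row's even parity and compare to rp:
  r0: data parity 1, sent rp 1 → ok
  r1: data parity 0, sent rp 1 → mismatch
  r2: data parity 1, sent rp 1 → ok
  r3: data parity 0, sent rp 0 → ok
Recompute each column's even parity and compare to cp:
  c0: data parity 1, sent cp 1 → ok
  c1: data parity 0, sent cp 0 → ok
  c2: data parity 0, sent cp 0 → ok
  c3: data parity 1, sent cp 0 → mismatch
Exactly one row (r1) and one column (c3) fail → the flipped bit is at their intersection.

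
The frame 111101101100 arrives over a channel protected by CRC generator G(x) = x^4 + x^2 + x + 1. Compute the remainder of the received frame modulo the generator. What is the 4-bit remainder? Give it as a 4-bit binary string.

Modulo-2 division of 111101101100 by 10111:
  pos 0: 11110 XOR 10111 = 01001
  pos 1: 10011 XOR 10111 = 00100
  pos 3: 10010 XOR 10111 = 00101
  pos 5: 10111 XOR 10111 = 00000
Remainder = 0000 (zero — the frame passes the CRC check).

0000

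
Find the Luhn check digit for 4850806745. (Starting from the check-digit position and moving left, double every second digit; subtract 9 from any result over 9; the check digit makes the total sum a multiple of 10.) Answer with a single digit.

0

Partial digits right→left: 5 4 7 6 0 8 0 5 8 4
Double every second digit counting from the check-digit position (so the 1st, 3rd, 5th, ... of the partial from the right).
  doubled (with −9 where >9): 1 5 0 0 7 → sum 13
  kept as-is: 4 6 8 5 4 → sum 27
Total = 13 + 27 = 40.
Check digit = (10 − (40 mod 10)) mod 10 = 0.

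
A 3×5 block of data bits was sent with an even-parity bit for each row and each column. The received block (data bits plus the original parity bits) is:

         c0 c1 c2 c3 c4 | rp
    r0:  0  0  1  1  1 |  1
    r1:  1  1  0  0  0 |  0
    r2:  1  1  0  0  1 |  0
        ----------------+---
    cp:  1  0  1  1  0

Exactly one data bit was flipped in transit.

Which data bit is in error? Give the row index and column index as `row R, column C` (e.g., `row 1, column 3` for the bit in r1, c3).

row 2, column 0

Recompute each row's even parity and compare to rp:
  r0: data parity 1, sent rp 1 → ok
  r1: data parity 0, sent rp 0 → ok
  r2: data parity 1, sent rp 0 → mismatch
Recompute each column's even parity and compare to cp:
  c0: data parity 0, sent cp 1 → mismatch
  c1: data parity 0, sent cp 0 → ok
  c2: data parity 1, sent cp 1 → ok
  c3: data parity 1, sent cp 1 → ok
  c4: data parity 0, sent cp 0 → ok
Exactly one row (r2) and one column (c0) fail → the flipped bit is at their intersection.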